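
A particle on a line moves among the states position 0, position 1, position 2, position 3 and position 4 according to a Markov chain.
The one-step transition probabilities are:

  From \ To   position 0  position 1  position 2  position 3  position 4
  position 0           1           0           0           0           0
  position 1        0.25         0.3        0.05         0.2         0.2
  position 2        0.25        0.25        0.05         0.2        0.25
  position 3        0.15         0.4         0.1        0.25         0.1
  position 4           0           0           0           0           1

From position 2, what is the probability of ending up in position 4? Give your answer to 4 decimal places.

0.4707

Let h(s) be the probability of absorption at position 4 starting from transient state s. Then h(position 4) = 1 and h(position 0) = 0. By first-step analysis:
h(position 1) = 0.25·0 + 0.3·h(position 1) + 0.05·h(position 2) + 0.2·h(position 3) + 0.2·1
h(position 2) = 0.25·0 + 0.25·h(position 1) + 0.05·h(position 2) + 0.2·h(position 3) + 0.25·1
h(position 3) = 0.15·0 + 0.4·h(position 1) + 0.1·h(position 2) + 0.25·h(position 3) + 0.1·1
Solving: h(position 1) = 0.4428, h(position 2) = 0.4707, h(position 3) = 0.4323.
Starting from position 2, the probability is 0.4707.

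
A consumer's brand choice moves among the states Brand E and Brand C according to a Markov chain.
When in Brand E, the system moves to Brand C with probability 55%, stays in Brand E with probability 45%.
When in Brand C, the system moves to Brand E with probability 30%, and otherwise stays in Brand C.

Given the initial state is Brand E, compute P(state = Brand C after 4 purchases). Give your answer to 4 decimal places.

0.6467

Propagate the distribution vector 4 purchases from Brand E.
After 0 purchases: (1.0000, 0.0000)
After 1 purchase: (0.4500, 0.5500)
After 2 purchases: (0.3675, 0.6325)
After 3 purchases: (0.3551, 0.6449)
After 4 purchases: (0.3533, 0.6467)
P(in Brand C after 4 purchases) = 0.6467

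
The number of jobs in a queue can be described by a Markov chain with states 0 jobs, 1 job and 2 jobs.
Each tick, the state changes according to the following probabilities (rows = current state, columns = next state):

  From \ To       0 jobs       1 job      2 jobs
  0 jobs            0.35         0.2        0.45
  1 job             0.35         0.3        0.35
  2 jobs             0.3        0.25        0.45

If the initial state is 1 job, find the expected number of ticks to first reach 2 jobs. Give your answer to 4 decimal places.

2.5974

Let t(s) be the expected number of ticks to first reach 2 jobs from state s, with t(2 jobs) = 0. Conditioning on the first tick:
t(0 jobs) = 1 + 0.35·t(0 jobs) + 0.2·t(1 job)
t(1 job) = 1 + 0.35·t(0 jobs) + 0.3·t(1 job)
Solving: t(0 jobs) = 2.3377, t(1 job) = 2.5974.
Expected ticks from 1 job to 2 jobs: 2.5974.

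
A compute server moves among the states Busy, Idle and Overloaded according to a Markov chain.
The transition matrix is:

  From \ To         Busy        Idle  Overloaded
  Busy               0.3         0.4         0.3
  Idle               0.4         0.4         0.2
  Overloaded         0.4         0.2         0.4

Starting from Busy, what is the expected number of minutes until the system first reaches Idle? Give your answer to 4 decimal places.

3.0000

Let t(s) be the expected number of minutes to first reach Idle from state s, with t(Idle) = 0. Conditioning on the first minute:
t(Busy) = 1 + 0.3·t(Busy) + 0.3·t(Overloaded)
t(Overloaded) = 1 + 0.4·t(Busy) + 0.4·t(Overloaded)
Solving: t(Busy) = 3.0000, t(Overloaded) = 3.6667.
Expected minutes from Busy to Idle: 3.0000.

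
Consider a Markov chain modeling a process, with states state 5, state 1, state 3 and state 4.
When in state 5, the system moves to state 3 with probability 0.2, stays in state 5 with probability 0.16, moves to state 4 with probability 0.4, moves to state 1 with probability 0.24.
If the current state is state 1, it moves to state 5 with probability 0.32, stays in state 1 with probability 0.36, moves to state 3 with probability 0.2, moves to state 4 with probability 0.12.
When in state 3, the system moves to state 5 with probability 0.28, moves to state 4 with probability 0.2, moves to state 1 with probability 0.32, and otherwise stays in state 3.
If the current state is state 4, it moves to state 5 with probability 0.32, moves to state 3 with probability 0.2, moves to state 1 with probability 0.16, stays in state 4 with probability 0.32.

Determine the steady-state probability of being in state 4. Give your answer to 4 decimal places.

Let the stationary distribution be π with π = πP and π_1 + π_2 + π_3 + π_4 = 1.
π_1 = 0.16·π_1 + 0.32·π_2 + 0.28·π_3 + 0.32·π_4
π_2 = 0.24·π_1 + 0.36·π_2 + 0.32·π_3 + 0.16·π_4
π_3 = 0.2·π_1 + 0.2·π_2 + 0.2·π_3 + 0.2·π_4
Solving with the normalization constraint gives π = (0.2690, 0.2669, 0.2000, 0.2641).
So the stationary probability of state 4 is 0.2641.

0.2641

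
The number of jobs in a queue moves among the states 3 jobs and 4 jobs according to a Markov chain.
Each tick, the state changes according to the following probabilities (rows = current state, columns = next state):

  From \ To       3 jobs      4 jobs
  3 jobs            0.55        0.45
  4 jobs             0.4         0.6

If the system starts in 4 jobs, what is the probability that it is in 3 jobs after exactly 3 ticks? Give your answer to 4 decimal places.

Propagate the distribution vector 3 ticks from 4 jobs.
After 0 ticks: (0.0000, 1.0000)
After 1 tick: (0.4000, 0.6000)
After 2 ticks: (0.4600, 0.5400)
After 3 ticks: (0.4690, 0.5310)
P(in 3 jobs after 3 ticks) = 0.4690

0.4690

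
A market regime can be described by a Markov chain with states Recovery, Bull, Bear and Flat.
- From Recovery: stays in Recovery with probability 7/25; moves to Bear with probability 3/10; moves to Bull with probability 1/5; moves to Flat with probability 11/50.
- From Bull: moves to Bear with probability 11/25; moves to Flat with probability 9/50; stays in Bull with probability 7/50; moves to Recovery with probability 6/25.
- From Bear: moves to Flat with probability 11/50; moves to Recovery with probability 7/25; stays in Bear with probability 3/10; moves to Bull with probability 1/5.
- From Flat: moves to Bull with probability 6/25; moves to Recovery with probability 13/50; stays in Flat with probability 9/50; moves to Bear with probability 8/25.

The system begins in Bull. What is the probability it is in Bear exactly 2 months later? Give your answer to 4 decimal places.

Propagate the distribution vector 2 months from Bull.
After 0 months: (0.0000, 1.0000, 0.0000, 0.0000)
After 1 month: (0.2400, 0.1400, 0.4400, 0.1800)
After 2 months: (0.2708, 0.1988, 0.3232, 0.2072)
P(in Bear after 2 months) = 0.3232

0.3232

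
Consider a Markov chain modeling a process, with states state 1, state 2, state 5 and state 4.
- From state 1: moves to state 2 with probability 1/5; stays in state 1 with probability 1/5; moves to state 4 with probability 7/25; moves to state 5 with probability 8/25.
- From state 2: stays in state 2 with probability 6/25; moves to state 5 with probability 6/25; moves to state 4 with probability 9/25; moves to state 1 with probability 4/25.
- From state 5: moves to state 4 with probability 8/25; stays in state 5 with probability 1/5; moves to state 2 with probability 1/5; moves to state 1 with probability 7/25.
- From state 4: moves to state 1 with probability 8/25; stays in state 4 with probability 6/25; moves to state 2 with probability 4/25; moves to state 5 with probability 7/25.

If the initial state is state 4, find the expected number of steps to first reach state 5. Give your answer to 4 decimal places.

Let t(s) be the expected number of steps to first reach state 5 from state s, with t(state 5) = 0. Conditioning on the first step:
t(state 1) = 1 + 0.2·t(state 1) + 0.2·t(state 2) + 0.28·t(state 4)
t(state 2) = 1 + 0.16·t(state 1) + 0.24·t(state 2) + 0.36·t(state 4)
t(state 4) = 1 + 0.32·t(state 1) + 0.16·t(state 2) + 0.24·t(state 4)
Solving: t(state 1) = 3.4140, t(state 2) = 3.7086, t(state 4) = 3.5340.
Expected steps from state 4 to state 5: 3.5340.

3.5340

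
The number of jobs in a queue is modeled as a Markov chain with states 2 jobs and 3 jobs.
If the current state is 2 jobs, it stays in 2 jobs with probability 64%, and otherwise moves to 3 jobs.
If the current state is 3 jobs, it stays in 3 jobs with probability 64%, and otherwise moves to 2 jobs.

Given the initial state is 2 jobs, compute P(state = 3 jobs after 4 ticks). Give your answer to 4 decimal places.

Propagate the distribution vector 4 ticks from 2 jobs.
After 0 ticks: (1.0000, 0.0000)
After 1 tick: (0.6400, 0.3600)
After 2 ticks: (0.5392, 0.4608)
After 3 ticks: (0.5110, 0.4890)
After 4 ticks: (0.5031, 0.4969)
P(in 3 jobs after 4 ticks) = 0.4969

0.4969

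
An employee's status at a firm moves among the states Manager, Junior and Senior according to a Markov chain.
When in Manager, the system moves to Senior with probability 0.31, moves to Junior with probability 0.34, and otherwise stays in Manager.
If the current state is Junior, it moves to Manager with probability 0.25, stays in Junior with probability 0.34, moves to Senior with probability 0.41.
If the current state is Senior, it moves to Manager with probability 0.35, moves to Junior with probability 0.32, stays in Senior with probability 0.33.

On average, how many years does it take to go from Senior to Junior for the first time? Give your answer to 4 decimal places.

3.0581

Let t(s) be the expected number of years to first reach Junior from state s, with t(Junior) = 0. Conditioning on the first year:
t(Manager) = 1 + 0.35·t(Manager) + 0.31·t(Senior)
t(Senior) = 1 + 0.35·t(Manager) + 0.33·t(Senior)
Solving: t(Manager) = 2.9969, t(Senior) = 3.0581.
Expected years from Senior to Junior: 3.0581.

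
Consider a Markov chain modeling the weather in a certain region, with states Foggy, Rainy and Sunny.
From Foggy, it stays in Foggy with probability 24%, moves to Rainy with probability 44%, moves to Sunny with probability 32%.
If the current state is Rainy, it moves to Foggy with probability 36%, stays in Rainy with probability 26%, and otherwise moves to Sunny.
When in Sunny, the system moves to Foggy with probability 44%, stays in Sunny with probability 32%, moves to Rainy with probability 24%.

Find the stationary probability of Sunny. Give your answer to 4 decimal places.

Let the stationary distribution be π with π = πP and π_1 + π_2 + π_3 = 1.
π_1 = 0.24·π_1 + 0.36·π_2 + 0.44·π_3
π_2 = 0.44·π_1 + 0.26·π_2 + 0.24·π_3
Solving with the normalization constraint gives π = (0.3456, 0.3154, 0.3389).
So the stationary probability of Sunny is 0.3389.

0.3389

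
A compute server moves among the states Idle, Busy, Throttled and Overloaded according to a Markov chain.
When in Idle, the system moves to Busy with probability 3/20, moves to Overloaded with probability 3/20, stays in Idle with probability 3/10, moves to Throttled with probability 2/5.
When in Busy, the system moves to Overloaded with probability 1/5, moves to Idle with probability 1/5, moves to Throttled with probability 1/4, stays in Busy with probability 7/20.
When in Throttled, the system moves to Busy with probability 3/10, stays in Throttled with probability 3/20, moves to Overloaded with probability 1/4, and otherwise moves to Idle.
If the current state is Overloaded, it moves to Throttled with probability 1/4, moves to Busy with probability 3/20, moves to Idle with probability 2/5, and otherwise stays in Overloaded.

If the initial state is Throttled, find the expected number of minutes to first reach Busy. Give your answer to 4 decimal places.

Let t(s) be the expected number of minutes to first reach Busy from state s, with t(Busy) = 0. Conditioning on the first minute:
t(Idle) = 1 + 0.3·t(Idle) + 0.4·t(Throttled) + 0.15·t(Overloaded)
t(Throttled) = 1 + 0.3·t(Idle) + 0.15·t(Throttled) + 0.25·t(Overloaded)
t(Overloaded) = 1 + 0.4·t(Idle) + 0.25·t(Throttled) + 0.2·t(Overloaded)
Solving: t(Idle) = 5.1389, t(Throttled) = 4.5299, t(Overloaded) = 5.2350.
Expected minutes from Throttled to Busy: 4.5299.

4.5299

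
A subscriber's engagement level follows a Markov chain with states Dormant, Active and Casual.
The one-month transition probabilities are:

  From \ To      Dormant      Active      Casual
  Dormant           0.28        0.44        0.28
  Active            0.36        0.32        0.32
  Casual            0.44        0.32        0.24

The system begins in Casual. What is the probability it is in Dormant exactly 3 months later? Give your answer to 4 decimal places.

0.3551

Propagate the distribution vector 3 months from Casual.
After 0 months: (0.0000, 0.0000, 1.0000)
After 1 month: (0.4400, 0.3200, 0.2400)
After 2 months: (0.3440, 0.3728, 0.2832)
After 3 months: (0.3551, 0.3613, 0.2836)
P(in Dormant after 3 months) = 0.3551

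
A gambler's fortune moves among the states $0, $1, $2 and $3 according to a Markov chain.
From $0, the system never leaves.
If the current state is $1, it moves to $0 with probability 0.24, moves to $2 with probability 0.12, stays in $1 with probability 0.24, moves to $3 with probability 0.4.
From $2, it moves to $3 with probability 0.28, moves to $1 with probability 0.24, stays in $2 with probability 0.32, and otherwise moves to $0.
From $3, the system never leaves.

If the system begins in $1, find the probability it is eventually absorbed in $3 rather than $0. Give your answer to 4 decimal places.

Let h(s) be the probability of absorption at $3 starting from transient state s. Then h($3) = 1 and h($0) = 0. By first-step analysis:
h($1) = 0.24·0 + 0.24·h($1) + 0.12·h($2) + 0.4·1
h($2) = 0.16·0 + 0.24·h($1) + 0.32·h($2) + 0.28·1
Solving: h($1) = 0.6262, h($2) = 0.6328.
Starting from $1, the probability is 0.6262.

0.6262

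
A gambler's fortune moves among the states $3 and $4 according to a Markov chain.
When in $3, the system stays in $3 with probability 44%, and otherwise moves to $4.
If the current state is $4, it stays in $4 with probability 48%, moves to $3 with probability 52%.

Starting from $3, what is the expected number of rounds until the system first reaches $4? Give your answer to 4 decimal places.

1.7857

Let t(s) be the expected number of rounds to first reach $4 from state s, with t($4) = 0. Conditioning on the first round:
t($3) = 1 + 0.44·t($3)
Solving: t($3) = 1.7857.
Expected rounds from $3 to $4: 1.7857.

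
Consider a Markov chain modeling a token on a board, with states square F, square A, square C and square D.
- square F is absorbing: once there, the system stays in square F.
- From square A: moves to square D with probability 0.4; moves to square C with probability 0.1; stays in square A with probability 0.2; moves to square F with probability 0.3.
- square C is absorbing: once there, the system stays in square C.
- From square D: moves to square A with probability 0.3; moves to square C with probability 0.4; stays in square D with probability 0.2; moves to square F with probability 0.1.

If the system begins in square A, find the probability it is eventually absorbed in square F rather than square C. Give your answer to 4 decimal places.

0.5385

Let h(s) be the probability of absorption at square F starting from transient state s. Then h(square F) = 1 and h(square C) = 0. By first-step analysis:
h(square A) = 0.3·1 + 0.2·h(square A) + 0.1·0 + 0.4·h(square D)
h(square D) = 0.1·1 + 0.3·h(square A) + 0.4·0 + 0.2·h(square D)
Solving: h(square A) = 0.5385, h(square D) = 0.3269.
Starting from square A, the probability is 0.5385.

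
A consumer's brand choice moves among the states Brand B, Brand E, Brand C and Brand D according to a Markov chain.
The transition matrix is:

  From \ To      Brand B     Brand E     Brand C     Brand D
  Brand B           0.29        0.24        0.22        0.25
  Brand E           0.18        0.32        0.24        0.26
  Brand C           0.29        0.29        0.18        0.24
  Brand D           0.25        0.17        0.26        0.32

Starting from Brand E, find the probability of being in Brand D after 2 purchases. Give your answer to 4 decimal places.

0.2690

Propagate the distribution vector 2 purchases from Brand E.
After 0 purchases: (0.0000, 1.0000, 0.0000, 0.0000)
After 1 purchase: (0.1800, 0.3200, 0.2400, 0.2600)
After 2 purchases: (0.2444, 0.2594, 0.2272, 0.2690)
P(in Brand D after 2 purchases) = 0.2690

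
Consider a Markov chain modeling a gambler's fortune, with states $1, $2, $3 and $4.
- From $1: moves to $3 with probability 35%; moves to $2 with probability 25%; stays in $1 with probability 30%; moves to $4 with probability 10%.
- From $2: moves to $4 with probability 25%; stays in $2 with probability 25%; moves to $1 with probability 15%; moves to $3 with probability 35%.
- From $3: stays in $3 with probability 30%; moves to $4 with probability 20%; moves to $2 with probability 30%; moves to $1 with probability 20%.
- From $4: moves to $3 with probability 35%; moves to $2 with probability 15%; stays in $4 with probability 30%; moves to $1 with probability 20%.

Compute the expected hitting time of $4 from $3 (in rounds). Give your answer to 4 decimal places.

5.1786

Let t(s) be the expected number of rounds to first reach $4 from state s, with t($4) = 0. Conditioning on the first round:
t($1) = 1 + 0.3·t($1) + 0.25·t($2) + 0.35·t($3)
t($2) = 1 + 0.15·t($1) + 0.25·t($2) + 0.35·t($3)
t($3) = 1 + 0.2·t($1) + 0.3·t($2) + 0.3·t($3)
Solving: t($1) = 5.7692, t($2) = 4.9038, t($3) = 5.1786.
Expected rounds from $3 to $4: 5.1786.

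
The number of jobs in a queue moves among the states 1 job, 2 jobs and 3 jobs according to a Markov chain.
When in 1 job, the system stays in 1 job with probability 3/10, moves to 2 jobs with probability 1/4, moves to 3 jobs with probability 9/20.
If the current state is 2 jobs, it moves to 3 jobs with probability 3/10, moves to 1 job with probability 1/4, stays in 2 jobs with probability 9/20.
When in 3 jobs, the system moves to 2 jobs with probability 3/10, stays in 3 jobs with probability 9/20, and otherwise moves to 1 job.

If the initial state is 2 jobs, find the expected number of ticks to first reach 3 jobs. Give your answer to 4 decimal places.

Let t(s) be the expected number of ticks to first reach 3 jobs from state s, with t(3 jobs) = 0. Conditioning on the first tick:
t(1 job) = 1 + 0.3·t(1 job) + 0.25·t(2 jobs)
t(2 jobs) = 1 + 0.25·t(1 job) + 0.45·t(2 jobs)
Solving: t(1 job) = 2.4806, t(2 jobs) = 2.9457.
Expected ticks from 2 jobs to 3 jobs: 2.9457.

2.9457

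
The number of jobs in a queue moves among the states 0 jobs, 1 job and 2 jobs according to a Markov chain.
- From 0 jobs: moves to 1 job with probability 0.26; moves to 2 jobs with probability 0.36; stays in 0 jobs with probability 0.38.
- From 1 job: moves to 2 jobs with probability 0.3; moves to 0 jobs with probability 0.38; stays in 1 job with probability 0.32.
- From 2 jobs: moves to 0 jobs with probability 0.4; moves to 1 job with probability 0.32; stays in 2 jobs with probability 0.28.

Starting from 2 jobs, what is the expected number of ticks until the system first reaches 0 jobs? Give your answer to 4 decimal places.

2.5407

Let t(s) be the expected number of ticks to first reach 0 jobs from state s, with t(0 jobs) = 0. Conditioning on the first tick:
t(1 job) = 1 + 0.32·t(1 job) + 0.3·t(2 jobs)
t(2 jobs) = 1 + 0.32·t(1 job) + 0.28·t(2 jobs)
Solving: t(1 job) = 2.5915, t(2 jobs) = 2.5407.
Expected ticks from 2 jobs to 0 jobs: 2.5407.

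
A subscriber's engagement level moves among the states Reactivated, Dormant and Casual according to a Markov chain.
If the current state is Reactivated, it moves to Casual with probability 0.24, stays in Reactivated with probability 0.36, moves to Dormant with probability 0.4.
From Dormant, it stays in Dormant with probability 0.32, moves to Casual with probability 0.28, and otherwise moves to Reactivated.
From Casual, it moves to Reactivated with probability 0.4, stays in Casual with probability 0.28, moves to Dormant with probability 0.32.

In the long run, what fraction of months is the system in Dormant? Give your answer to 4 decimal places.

Let the stationary distribution be π with π = πP and π_1 + π_2 + π_3 = 1.
π_1 = 0.36·π_1 + 0.4·π_2 + 0.4·π_3
π_2 = 0.4·π_1 + 0.32·π_2 + 0.32·π_3
Solving with the normalization constraint gives π = (0.3846, 0.3508, 0.2646).
So the stationary probability of Dormant is 0.3508.

0.3508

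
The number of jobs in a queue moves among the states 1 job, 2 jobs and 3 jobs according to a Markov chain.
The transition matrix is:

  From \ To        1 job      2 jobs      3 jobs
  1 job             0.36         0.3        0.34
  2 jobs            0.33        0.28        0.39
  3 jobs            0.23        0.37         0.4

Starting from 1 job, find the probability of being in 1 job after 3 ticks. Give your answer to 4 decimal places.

0.3017

Propagate the distribution vector 3 ticks from 1 job.
After 0 ticks: (1.0000, 0.0000, 0.0000)
After 1 tick: (0.3600, 0.3000, 0.3400)
After 2 ticks: (0.3068, 0.3178, 0.3754)
After 3 ticks: (0.3017, 0.3199, 0.3784)
P(in 1 job after 3 ticks) = 0.3017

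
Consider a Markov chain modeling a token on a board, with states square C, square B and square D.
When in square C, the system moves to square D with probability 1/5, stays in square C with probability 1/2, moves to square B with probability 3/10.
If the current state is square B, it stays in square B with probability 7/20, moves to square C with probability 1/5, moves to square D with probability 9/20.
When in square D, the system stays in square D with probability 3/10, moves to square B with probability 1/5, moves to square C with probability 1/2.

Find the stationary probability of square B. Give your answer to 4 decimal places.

0.2841

Let the stationary distribution be π with π = πP and π_1 + π_2 + π_3 = 1.
π_1 = 0.5·π_1 + 0.2·π_2 + 0.5·π_3
π_2 = 0.3·π_1 + 0.35·π_2 + 0.2·π_3
Solving with the normalization constraint gives π = (0.4148, 0.2841, 0.3011).
So the stationary probability of square B is 0.2841.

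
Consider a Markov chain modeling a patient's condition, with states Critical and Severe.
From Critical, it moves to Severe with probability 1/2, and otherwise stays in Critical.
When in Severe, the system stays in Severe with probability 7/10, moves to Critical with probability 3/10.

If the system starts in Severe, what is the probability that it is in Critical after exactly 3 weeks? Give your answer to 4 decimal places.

0.3720

Propagate the distribution vector 3 weeks from Severe.
After 0 weeks: (0.0000, 1.0000)
After 1 week: (0.3000, 0.7000)
After 2 weeks: (0.3600, 0.6400)
After 3 weeks: (0.3720, 0.6280)
P(in Critical after 3 weeks) = 0.3720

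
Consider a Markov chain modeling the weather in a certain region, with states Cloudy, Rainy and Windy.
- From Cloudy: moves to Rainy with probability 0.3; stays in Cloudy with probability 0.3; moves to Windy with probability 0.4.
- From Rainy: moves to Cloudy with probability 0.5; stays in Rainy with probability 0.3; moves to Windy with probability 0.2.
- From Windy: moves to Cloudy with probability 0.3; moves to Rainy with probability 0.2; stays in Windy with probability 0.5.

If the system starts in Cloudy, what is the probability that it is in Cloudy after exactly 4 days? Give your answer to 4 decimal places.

0.3524

Propagate the distribution vector 4 days from Cloudy.
After 0 days: (1.0000, 0.0000, 0.0000)
After 1 day: (0.3000, 0.3000, 0.4000)
After 2 days: (0.3600, 0.2600, 0.3800)
After 3 days: (0.3520, 0.2620, 0.3860)
After 4 days: (0.3524, 0.2614, 0.3862)
P(in Cloudy after 4 days) = 0.3524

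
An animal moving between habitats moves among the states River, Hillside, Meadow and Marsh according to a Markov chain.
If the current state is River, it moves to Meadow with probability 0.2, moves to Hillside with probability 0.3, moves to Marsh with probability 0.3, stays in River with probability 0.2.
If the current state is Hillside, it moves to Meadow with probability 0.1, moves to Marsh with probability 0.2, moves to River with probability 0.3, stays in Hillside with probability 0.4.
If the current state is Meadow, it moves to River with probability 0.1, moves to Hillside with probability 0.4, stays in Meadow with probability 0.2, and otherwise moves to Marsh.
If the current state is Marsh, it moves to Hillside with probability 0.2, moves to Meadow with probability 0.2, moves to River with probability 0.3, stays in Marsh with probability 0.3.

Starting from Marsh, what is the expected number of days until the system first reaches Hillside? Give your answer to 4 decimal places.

3.7931

Let t(s) be the expected number of days to first reach Hillside from state s, with t(Hillside) = 0. Conditioning on the first day:
t(River) = 1 + 0.2·t(River) + 0.2·t(Meadow) + 0.3·t(Marsh)
t(Meadow) = 1 + 0.1·t(River) + 0.2·t(Meadow) + 0.3·t(Marsh)
t(Marsh) = 1 + 0.3·t(River) + 0.2·t(Meadow) + 0.3·t(Marsh)
Solving: t(River) = 3.4483, t(Meadow) = 3.1034, t(Marsh) = 3.7931.
Expected days from Marsh to Hillside: 3.7931.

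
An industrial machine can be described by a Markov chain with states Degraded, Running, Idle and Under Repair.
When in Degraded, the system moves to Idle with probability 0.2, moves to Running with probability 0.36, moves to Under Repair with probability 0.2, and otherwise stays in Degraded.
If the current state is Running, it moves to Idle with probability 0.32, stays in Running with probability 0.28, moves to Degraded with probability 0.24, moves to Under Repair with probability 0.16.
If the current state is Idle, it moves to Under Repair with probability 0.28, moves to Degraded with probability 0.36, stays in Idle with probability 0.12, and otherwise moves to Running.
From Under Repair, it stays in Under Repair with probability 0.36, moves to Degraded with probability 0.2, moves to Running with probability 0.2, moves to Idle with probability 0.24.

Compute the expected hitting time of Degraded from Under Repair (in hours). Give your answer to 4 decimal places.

Let t(s) be the expected number of hours to first reach Degraded from state s, with t(Degraded) = 0. Conditioning on the first hour:
t(Running) = 1 + 0.28·t(Running) + 0.32·t(Idle) + 0.16·t(Under Repair)
t(Idle) = 1 + 0.24·t(Running) + 0.12·t(Idle) + 0.28·t(Under Repair)
t(Under Repair) = 1 + 0.2·t(Running) + 0.24·t(Idle) + 0.36·t(Under Repair)
Solving: t(Running) = 3.8374, t(Idle) = 3.4764, t(Under Repair) = 4.0653.
Expected hours from Under Repair to Degraded: 4.0653.

4.0653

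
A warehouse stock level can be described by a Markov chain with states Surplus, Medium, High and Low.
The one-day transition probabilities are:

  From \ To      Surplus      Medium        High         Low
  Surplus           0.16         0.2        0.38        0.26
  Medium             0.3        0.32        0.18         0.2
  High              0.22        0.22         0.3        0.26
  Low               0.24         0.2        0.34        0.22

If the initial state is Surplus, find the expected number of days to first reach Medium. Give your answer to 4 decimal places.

Let t(s) be the expected number of days to first reach Medium from state s, with t(Medium) = 0. Conditioning on the first day:
t(Surplus) = 1 + 0.16·t(Surplus) + 0.38·t(High) + 0.26·t(Low)
t(High) = 1 + 0.22·t(Surplus) + 0.3·t(High) + 0.26·t(Low)
t(Low) = 1 + 0.24·t(Surplus) + 0.34·t(High) + 0.22·t(Low)
Solving: t(Surplus) = 4.8344, t(High) = 4.7449, t(Low) = 4.8378.
Expected days from Surplus to Medium: 4.8344.

4.8344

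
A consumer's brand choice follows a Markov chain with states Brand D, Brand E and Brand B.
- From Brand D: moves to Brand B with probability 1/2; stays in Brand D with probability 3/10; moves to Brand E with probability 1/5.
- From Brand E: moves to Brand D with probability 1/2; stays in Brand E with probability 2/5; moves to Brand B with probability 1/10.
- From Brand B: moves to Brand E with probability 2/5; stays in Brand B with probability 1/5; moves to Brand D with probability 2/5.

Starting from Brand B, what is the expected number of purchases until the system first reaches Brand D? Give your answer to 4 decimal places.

2.2727

Let t(s) be the expected number of purchases to first reach Brand D from state s, with t(Brand D) = 0. Conditioning on the first purchase:
t(Brand E) = 1 + 0.4·t(Brand E) + 0.1·t(Brand B)
t(Brand B) = 1 + 0.4·t(Brand E) + 0.2·t(Brand B)
Solving: t(Brand E) = 2.0455, t(Brand B) = 2.2727.
Expected purchases from Brand B to Brand D: 2.2727.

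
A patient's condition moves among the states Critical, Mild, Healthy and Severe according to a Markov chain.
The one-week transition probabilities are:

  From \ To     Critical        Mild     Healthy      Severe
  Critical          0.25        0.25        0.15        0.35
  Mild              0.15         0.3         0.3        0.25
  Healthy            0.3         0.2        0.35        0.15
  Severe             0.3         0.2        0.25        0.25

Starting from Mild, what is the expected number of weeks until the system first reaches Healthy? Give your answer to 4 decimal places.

3.9268

Let t(s) be the expected number of weeks to first reach Healthy from state s, with t(Healthy) = 0. Conditioning on the first week:
t(Critical) = 1 + 0.25·t(Critical) + 0.25·t(Mild) + 0.35·t(Severe)
t(Mild) = 1 + 0.15·t(Critical) + 0.3·t(Mild) + 0.25·t(Severe)
t(Severe) = 1 + 0.3·t(Critical) + 0.2·t(Mild) + 0.25·t(Severe)
Solving: t(Critical) = 4.6145, t(Mild) = 3.9268, t(Severe) = 4.2263.
Expected weeks from Mild to Healthy: 3.9268.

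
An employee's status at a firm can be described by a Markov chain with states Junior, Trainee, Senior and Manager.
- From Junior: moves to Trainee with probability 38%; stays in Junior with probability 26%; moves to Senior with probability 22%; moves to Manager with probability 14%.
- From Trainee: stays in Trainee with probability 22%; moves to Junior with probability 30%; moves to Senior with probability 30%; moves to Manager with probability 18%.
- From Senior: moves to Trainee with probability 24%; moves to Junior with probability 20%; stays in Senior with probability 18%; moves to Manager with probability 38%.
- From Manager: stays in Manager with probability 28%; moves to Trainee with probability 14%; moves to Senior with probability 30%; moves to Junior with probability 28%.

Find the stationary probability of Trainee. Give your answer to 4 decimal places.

0.2470

Let the stationary distribution be π with π = πP and π_1 + π_2 + π_3 + π_4 = 1.
π_1 = 0.26·π_1 + 0.3·π_2 + 0.2·π_3 + 0.28·π_4
π_2 = 0.38·π_1 + 0.22·π_2 + 0.24·π_3 + 0.14·π_4
π_3 = 0.22·π_1 + 0.3·π_2 + 0.18·π_3 + 0.3·π_4
Solving with the normalization constraint gives π = (0.2598, 0.2470, 0.2493, 0.2439).
So the stationary probability of Trainee is 0.2470.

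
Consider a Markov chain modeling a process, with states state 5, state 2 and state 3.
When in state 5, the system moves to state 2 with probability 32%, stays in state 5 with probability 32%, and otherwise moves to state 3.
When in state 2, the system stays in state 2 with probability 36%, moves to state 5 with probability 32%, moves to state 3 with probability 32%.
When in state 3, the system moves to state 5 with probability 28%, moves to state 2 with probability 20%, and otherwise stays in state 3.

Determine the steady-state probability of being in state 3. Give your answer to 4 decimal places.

0.4152

Let the stationary distribution be π with π = πP and π_1 + π_2 + π_3 = 1.
π_1 = 0.32·π_1 + 0.32·π_2 + 0.28·π_3
π_2 = 0.32·π_1 + 0.36·π_2 + 0.2·π_3
Solving with the normalization constraint gives π = (0.3034, 0.2814, 0.4152).
So the stationary probability of state 3 is 0.4152.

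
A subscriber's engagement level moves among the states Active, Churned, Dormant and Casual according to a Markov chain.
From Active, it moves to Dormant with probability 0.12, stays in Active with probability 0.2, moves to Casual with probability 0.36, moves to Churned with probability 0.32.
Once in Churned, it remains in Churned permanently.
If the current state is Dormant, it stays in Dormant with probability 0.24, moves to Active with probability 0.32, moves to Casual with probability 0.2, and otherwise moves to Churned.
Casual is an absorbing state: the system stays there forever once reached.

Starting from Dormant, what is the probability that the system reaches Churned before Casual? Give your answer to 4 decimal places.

Let h(s) be the probability of absorption at Churned starting from transient state s. Then h(Churned) = 1 and h(Casual) = 0. By first-step analysis:
h(Active) = 0.2·h(Active) + 0.32·1 + 0.12·h(Dormant) + 0.36·0
h(Dormant) = 0.32·h(Active) + 0.24·1 + 0.24·h(Dormant) + 0.2·0
Solving: h(Active) = 0.4775, h(Dormant) = 0.5169.
Starting from Dormant, the probability is 0.5169.

0.5169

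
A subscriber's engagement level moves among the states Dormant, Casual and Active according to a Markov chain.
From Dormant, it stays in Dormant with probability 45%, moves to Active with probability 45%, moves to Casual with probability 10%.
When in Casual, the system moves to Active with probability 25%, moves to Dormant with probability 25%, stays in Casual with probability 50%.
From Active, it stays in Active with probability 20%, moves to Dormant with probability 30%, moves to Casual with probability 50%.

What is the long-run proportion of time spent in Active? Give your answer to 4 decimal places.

Let the stationary distribution be π with π = πP and π_1 + π_2 + π_3 = 1.
π_1 = 0.45·π_1 + 0.25·π_2 + 0.3·π_3
π_2 = 0.1·π_1 + 0.5·π_2 + 0.5·π_3
Solving with the normalization constraint gives π = (0.3313, 0.3675, 0.3012).
So the stationary probability of Active is 0.3012.

0.3012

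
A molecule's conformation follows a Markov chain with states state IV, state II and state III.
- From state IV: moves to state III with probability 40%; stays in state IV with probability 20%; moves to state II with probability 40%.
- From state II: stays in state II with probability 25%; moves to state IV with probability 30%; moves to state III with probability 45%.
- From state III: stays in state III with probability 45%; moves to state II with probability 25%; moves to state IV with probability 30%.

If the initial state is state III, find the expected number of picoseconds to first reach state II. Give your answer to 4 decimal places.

3.4375

Let t(s) be the expected number of picoseconds to first reach state II from state s, with t(state II) = 0. Conditioning on the first picosecond:
t(state IV) = 1 + 0.2·t(state IV) + 0.4·t(state III)
t(state III) = 1 + 0.3·t(state IV) + 0.45·t(state III)
Solving: t(state IV) = 2.9688, t(state III) = 3.4375.
Expected picoseconds from state III to state II: 3.4375.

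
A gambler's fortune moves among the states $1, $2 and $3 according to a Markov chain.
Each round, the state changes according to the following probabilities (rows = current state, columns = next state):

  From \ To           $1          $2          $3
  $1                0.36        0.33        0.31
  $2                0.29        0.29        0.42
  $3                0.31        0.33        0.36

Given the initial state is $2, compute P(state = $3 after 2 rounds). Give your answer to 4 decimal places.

Sum over the intermediate state after 1 round:
P = P($2→$1)·P($1→$3) + P($2→$2)·P($2→$3) + P($2→$3)·P($3→$3)
  = 0.29×0.31 + 0.29×0.42 + 0.42×0.36
  = 0.0899 + 0.1218 + 0.1512 = 0.3629

0.3629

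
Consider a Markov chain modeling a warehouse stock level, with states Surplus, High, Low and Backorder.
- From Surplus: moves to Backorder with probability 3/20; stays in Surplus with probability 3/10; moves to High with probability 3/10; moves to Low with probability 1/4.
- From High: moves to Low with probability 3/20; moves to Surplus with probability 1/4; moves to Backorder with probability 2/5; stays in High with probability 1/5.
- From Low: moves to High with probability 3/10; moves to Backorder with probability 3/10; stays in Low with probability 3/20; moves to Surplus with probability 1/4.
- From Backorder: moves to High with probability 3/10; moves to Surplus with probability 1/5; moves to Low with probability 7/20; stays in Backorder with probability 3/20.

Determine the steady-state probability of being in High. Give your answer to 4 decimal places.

Let the stationary distribution be π with π = πP and π_1 + π_2 + π_3 + π_4 = 1.
π_1 = 0.3·π_1 + 0.25·π_2 + 0.25·π_3 + 0.2·π_4
π_2 = 0.3·π_1 + 0.2·π_2 + 0.3·π_3 + 0.3·π_4
π_3 = 0.25·π_1 + 0.15·π_2 + 0.15·π_3 + 0.35·π_4
Solving with the normalization constraint gives π = (0.2499, 0.2727, 0.2254, 0.2520).
So the stationary probability of High is 0.2727.

0.2727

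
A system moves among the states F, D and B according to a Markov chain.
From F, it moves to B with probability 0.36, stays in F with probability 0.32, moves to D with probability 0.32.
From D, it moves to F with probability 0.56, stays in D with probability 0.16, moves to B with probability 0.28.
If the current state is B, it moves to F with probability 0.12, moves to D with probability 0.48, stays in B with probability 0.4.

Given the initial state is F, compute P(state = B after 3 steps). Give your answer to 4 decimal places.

Propagate the distribution vector 3 steps from F.
After 0 steps: (1.0000, 0.0000, 0.0000)
After 1 step: (0.3200, 0.3200, 0.3600)
After 2 steps: (0.3248, 0.3264, 0.3488)
After 3 steps: (0.3286, 0.3236, 0.3478)
P(in B after 3 steps) = 0.3478

0.3478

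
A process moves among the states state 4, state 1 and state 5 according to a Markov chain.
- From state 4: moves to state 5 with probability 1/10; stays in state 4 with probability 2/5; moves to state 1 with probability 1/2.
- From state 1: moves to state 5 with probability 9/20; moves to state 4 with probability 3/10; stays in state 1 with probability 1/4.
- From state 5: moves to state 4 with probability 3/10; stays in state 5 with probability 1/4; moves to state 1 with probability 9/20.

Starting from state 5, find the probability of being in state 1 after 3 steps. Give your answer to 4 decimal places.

Propagate the distribution vector 3 steps from state 5.
After 0 steps: (0.0000, 0.0000, 1.0000)
After 1 step: (0.3000, 0.4500, 0.2500)
After 2 steps: (0.3300, 0.3750, 0.2950)
After 3 steps: (0.3330, 0.3915, 0.2755)
P(in state 1 after 3 steps) = 0.3915

0.3915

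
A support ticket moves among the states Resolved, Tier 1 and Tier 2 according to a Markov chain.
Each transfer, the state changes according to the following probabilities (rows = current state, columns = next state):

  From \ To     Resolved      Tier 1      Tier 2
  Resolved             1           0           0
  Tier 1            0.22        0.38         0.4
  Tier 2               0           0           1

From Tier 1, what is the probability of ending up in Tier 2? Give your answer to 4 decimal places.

0.6452

Let h(s) be the probability of absorption at Tier 2 starting from transient state s. Then h(Tier 2) = 1 and h(Resolved) = 0. By first-step analysis:
h(Tier 1) = 0.22·0 + 0.38·h(Tier 1) + 0.4·1
Solving: h(Tier 1) = 0.6452.
Starting from Tier 1, the probability is 0.6452.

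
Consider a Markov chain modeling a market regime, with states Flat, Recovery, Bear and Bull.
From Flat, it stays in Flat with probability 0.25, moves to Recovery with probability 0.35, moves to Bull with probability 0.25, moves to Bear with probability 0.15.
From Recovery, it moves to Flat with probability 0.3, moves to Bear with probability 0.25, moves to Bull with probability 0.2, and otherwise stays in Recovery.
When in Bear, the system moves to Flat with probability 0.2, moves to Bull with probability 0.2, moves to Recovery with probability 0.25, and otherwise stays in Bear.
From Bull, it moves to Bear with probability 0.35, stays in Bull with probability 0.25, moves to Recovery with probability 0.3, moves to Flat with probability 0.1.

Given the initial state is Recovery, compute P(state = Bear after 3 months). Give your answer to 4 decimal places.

0.2770

Propagate the distribution vector 3 months from Recovery.
After 0 months: (0.0000, 1.0000, 0.0000, 0.0000)
After 1 month: (0.3000, 0.2500, 0.2500, 0.2000)
After 2 months: (0.2200, 0.2900, 0.2650, 0.2250)
After 3 months: (0.2175, 0.2833, 0.2770, 0.2223)
P(in Bear after 3 months) = 0.2770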